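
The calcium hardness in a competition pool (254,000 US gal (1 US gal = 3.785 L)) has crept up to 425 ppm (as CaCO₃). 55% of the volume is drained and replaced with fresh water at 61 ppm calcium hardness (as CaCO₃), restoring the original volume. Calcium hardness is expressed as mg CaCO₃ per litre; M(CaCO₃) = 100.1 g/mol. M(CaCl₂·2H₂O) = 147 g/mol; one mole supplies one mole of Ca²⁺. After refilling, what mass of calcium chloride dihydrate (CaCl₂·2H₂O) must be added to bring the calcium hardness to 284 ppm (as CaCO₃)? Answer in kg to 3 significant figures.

83.6 kg

Volume: 254,000 US gal × 3.785 L/gal = 961,390 L.
After draining 55% and refilling: 425 × 0.45 + 61 × 0.55 = 224.8 ppm.
Deficit to target: 284 − 224.8 = 59.2 mg/L.
As CaCO₃: 59.2 mg/L × 961,390 L = 56,910 g; ÷ 100.1 = 568.6 mol Ca²⁺.
Mass: 568.6 × 147 = 83,580 g.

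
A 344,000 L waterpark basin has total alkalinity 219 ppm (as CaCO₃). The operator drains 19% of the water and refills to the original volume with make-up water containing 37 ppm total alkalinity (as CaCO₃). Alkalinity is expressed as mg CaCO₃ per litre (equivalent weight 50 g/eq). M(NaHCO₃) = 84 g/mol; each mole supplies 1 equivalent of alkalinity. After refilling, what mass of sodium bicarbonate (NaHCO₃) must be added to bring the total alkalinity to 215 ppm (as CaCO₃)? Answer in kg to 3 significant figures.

After draining 19% and refilling: 219 × 0.81 + 37 × 0.19 = 184.42 ppm.
Deficit to target: 215 − 184.42 = 30.58 mg/L.
As CaCO₃: 30.58 mg/L × 344,000 L = 10,520 g; ÷ 50 g/eq ÷ 1 = 210.4 mol NaHCO₃.
Mass: 210.4 × 84 = 17,670 g.

17.7 kg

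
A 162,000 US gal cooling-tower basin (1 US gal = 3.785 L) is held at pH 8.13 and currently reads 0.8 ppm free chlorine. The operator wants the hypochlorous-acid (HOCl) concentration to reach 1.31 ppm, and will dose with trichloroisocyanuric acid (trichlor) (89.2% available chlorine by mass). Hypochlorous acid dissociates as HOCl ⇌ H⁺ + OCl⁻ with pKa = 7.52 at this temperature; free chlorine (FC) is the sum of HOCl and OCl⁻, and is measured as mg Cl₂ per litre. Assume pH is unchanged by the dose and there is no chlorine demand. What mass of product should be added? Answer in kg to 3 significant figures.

4.02 kg

Volume: 162,000 US gal × 3.785 L/gal = 613,170 L.
[OCl⁻]/[HOCl] = 10^(pH − pKa) = 10^(8.13 − 7.52) = 4.074; fraction as HOCl = 1/(1 + 4.074) = 0.1971.
Free chlorine required for 1.31 ppm HOCl: 1.31 / 0.1971 = 6.647 ppm.
FC to add: 6.647 − 0.8 = 5.847 mg/L as Cl₂.
Cl₂ equivalent: 5.847 mg/L × 613,170 L = 3585 g.
Product at 89.2% available Cl: 3585 / 0.892 = 4019 g.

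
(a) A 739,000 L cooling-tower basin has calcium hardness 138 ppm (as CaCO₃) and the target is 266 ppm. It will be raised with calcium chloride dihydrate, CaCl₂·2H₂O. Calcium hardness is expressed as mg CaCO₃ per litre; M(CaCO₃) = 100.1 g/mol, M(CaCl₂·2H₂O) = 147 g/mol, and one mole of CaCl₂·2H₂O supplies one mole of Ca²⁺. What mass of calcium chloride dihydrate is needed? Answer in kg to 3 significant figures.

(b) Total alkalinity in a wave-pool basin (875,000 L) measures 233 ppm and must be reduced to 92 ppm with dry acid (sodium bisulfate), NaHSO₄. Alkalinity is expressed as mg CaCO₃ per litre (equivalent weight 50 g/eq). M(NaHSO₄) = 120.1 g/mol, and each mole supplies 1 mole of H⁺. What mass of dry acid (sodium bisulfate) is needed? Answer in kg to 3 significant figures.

(a) 139 kg; (b) 296 kg

(a) Hardness to add: (266 − 138) = 128 mg/L as CaCO₃ × 739,000 L = 94,590 g as CaCO₃.
(a) Moles of Ca²⁺ (1 mol Ca²⁺ ≡ 1 mol CaCO₃): 94,590 / 100.1 g/mol = 945 mol.
(a) Mass of CaCl₂·2H₂O: 945 × 147 = 138,900 g.

(b) Alkalinity to neutralize: (233 − 92) = 141 mg/L as CaCO₃ × 875,000 L = 123,400 g as CaCO₃.
(b) Equivalents of H⁺ required: 123,400 ÷ 50 g/eq = 2468 eq = 2468 mol NaHSO₄.
(b) Mass of NaHSO₄: 2468 × 120.1 = 296,300 g.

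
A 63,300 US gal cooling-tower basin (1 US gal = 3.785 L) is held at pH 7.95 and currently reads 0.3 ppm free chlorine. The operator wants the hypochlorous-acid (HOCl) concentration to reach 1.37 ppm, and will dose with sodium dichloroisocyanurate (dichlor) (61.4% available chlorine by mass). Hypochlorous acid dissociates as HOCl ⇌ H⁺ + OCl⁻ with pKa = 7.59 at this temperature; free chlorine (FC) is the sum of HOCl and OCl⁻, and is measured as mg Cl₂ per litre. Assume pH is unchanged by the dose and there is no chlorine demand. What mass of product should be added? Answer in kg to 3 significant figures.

1.64 kg

Volume: 63,300 US gal × 3.785 L/gal = 239,590 L.
[OCl⁻]/[HOCl] = 10^(pH − pKa) = 10^(7.95 − 7.59) = 2.291; fraction as HOCl = 1/(1 + 2.291) = 0.3039.
Free chlorine required for 1.37 ppm HOCl: 1.37 / 0.3039 = 4.508 ppm.
FC to add: 4.508 − 0.3 = 4.208 mg/L as Cl₂.
Cl₂ equivalent: 4.208 mg/L × 239,590 L = 1008 g.
Product at 61.4% available Cl: 1008 / 0.614 = 1642 g.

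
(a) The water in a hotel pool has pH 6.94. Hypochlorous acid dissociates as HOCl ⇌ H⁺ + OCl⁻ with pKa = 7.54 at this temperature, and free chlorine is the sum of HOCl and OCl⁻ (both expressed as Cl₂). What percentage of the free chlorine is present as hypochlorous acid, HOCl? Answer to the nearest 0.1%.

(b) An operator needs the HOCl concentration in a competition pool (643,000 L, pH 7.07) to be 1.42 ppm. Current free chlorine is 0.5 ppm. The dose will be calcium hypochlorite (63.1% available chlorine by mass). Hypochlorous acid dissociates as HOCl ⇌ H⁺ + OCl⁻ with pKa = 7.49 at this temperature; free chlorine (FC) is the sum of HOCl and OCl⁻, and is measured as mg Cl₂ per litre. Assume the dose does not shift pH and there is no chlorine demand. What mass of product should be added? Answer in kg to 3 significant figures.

(a) [OCl⁻]/[HOCl] = 10^(pH − pKa) = 10^(6.94 − 7.54) = 10^-0.60 = 0.2512.
(a) Fraction as HOCl = 1 / (1 + 0.2512) = 0.7992.

(b) [OCl⁻]/[HOCl] = 10^(pH − pKa) = 10^(7.07 − 7.49) = 0.3802; fraction as HOCl = 1/(1 + 0.3802) = 0.7245.
(b) Free chlorine required for 1.42 ppm HOCl: 1.42 / 0.7245 = 1.96 ppm.
(b) FC to add: 1.96 − 0.5 = 1.46 mg/L as Cl₂.
(b) Cl₂ equivalent: 1.46 mg/L × 643,000 L = 938.7 g.
(b) Product at 63.1% available Cl: 938.7 / 0.631 = 1488 g.

(a) 79.9%; (b) 1.49 kg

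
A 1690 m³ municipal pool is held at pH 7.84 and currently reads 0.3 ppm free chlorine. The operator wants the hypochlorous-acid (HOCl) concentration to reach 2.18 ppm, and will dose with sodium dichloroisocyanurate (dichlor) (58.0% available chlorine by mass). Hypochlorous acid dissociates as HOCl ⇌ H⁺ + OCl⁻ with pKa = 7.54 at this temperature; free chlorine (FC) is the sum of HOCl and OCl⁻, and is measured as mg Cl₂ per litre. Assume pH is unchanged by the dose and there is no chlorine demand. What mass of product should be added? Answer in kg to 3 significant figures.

Volume: 1690 m³ = 1,690,000 L.
[OCl⁻]/[HOCl] = 10^(pH − pKa) = 10^(7.84 − 7.54) = 1.995; fraction as HOCl = 1/(1 + 1.995) = 0.3339.
Free chlorine required for 2.18 ppm HOCl: 2.18 / 0.3339 = 6.53 ppm.
FC to add: 6.53 − 0.3 = 6.23 mg/L as Cl₂.
Cl₂ equivalent: 6.23 mg/L × 1,690,000 L = 10,530 g.
Product at 58.0% available Cl: 10,530 / 0.58 = 18,150 g.

18.2 kg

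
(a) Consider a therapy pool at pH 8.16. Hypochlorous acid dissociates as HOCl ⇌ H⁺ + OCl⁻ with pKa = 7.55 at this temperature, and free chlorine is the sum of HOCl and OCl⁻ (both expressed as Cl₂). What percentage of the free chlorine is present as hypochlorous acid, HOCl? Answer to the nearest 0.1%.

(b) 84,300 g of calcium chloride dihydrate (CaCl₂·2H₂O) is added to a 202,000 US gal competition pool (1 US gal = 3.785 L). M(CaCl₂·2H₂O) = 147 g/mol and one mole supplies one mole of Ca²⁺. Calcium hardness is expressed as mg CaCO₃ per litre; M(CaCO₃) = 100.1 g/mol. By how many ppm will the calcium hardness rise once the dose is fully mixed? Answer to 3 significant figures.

(a) 19.7%; (b) 75.1 ppm

(a) [OCl⁻]/[HOCl] = 10^(pH − pKa) = 10^(8.16 − 7.55) = 10^0.61 = 4.074.
(a) Fraction as HOCl = 1 / (1 + 4.074) = 0.1971.

(b) Volume: 202,000 US gal × 3.785 L/gal = 764,570 L.
(b) Moles of Ca²⁺: 84,300 g ÷ 147 g/mol = 573.5 mol.
(b) As CaCO₃: 573.5 mol × 100.1 g/mol = 57,400 g.
(b) Rise: 57,400 g / 764,570 L × 1000 = 75.08 mg/L.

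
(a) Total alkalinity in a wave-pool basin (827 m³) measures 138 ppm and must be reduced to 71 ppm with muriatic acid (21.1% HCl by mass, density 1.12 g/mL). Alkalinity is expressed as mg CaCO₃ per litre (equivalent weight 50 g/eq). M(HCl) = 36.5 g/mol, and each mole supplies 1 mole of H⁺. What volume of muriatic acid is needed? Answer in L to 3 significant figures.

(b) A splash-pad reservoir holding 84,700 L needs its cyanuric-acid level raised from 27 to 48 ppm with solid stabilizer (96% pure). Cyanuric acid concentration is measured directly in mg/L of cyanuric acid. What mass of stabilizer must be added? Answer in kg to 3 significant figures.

(a) 171 L; (b) 1.85 kg

(a) Volume: 827 m³ = 827,000 L.
(a) Alkalinity to neutralize: (138 − 71) = 67 mg/L as CaCO₃ × 827,000 L = 55,410 g as CaCO₃.
(a) Equivalents of H⁺ required: 55,410 ÷ 50 g/eq = 1108 eq = 1108 mol HCl.
(a) Mass of HCl: 1108 × 36.5 = 40,450 g.
(a) Mass of 21.1% solution: 40,450 / 0.211 = 191,700 g.
(a) Volume: 191,700 g ÷ 1.12 g/mL = 171,200 mL.

(b) CYA to add: (48 − 27) = 21 mg/L × 84,700 L = 1779 g cyanuric acid.
(b) At 96% purity: 1779 / 0.96 = 1853 g product.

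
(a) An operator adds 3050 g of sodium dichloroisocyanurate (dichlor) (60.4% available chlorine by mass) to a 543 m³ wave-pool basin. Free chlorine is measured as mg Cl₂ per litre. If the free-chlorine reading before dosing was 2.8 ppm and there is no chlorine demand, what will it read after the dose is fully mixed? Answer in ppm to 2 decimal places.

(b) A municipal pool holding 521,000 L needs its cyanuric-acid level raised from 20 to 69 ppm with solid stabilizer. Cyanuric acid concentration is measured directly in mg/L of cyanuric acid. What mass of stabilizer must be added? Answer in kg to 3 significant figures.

(a) Volume: 543 m³ = 543,000 L.
(a) Available chlorine delivered: 3050 g × 0.604 = 1842 g as Cl₂.
(a) Concentration rise: 1842 g / 543,000 L = 3.393 mg/L = 3.39 ppm.
(a) Final FC: 2.8 + 3.39 = 6.19 ppm.

(b) CYA to add: (69 − 20) = 49 mg/L × 521,000 L = 25,530 g cyanuric acid.

(a) 6.19 ppm; (b) 25.5 kg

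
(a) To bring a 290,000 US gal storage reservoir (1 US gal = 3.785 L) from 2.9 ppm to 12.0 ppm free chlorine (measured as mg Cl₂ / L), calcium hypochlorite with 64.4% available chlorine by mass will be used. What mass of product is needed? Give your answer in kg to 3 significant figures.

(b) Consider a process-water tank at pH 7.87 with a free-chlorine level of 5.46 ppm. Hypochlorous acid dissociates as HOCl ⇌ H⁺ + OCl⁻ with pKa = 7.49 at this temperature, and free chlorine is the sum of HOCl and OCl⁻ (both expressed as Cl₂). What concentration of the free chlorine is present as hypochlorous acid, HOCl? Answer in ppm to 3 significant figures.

(a) 15.5 kg; (b) 1.61 ppm

(a) Volume: 290,000 US gal × 3.785 L/gal = 1,097,650 L.
(a) Chlorine deficit: 12.0 − 2.9 = 9.1 ppm = 9.1 mg/L as Cl₂.
(a) Cl₂ equivalent needed: 9.1 mg/L × 1,097,650 L = 9,989,000 mg = 9989 g.
(a) Product at 64.4% available chlorine: 9989 / 0.644 = 15,510 g.

(b) [OCl⁻]/[HOCl] = 10^(pH − pKa) = 10^(7.87 − 7.49) = 10^0.38 = 2.399.
(b) Fraction as HOCl = 1 / (1 + 2.399) = 0.2942.
(b) HOCl = 0.2942 × 5.46 ppm = 1.606 ppm.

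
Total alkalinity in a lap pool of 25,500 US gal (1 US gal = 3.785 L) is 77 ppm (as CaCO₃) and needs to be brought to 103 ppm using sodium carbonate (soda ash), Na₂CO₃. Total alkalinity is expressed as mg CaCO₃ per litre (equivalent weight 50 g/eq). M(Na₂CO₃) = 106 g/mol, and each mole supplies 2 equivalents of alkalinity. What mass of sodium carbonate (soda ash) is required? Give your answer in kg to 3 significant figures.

2.66 kg

Volume: 25,500 US gal × 3.785 L/gal = 96,518 L.
Alkalinity to add: (103 − 77) = 26 mg/L as CaCO₃ × 96,518 L = 2509 g as CaCO₃.
Equivalents: 2509 g ÷ 50 g/eq = 50.19 eq.
Each mole of Na₂CO₃ supplies 2 eq, so 50.19 / 2 = 25.09 mol.
Mass: 25.09 mol × 106 g/mol = 2660 g.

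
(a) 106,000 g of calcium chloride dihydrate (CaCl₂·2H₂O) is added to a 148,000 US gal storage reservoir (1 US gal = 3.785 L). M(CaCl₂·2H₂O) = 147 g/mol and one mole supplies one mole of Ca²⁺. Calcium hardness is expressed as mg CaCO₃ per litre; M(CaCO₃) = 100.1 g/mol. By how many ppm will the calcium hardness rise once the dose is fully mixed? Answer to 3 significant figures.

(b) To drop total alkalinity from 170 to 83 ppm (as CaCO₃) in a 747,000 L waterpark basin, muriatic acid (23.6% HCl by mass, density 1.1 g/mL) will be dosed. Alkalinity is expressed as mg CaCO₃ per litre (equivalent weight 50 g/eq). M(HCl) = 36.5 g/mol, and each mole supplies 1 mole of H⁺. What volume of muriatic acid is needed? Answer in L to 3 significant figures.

(a) 129 ppm; (b) 183 L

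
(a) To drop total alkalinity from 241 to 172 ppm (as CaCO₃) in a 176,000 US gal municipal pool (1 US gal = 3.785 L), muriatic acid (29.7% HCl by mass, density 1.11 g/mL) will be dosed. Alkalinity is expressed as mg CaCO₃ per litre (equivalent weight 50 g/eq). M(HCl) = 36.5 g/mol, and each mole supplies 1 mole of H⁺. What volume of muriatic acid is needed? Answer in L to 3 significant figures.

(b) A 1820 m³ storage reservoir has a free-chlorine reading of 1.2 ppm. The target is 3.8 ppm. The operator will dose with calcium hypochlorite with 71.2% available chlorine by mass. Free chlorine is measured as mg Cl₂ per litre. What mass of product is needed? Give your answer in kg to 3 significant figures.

(a) 102 L; (b) 6.65 kg

(a) Volume: 176,000 US gal × 3.785 L/gal = 666,160 L.
(a) Alkalinity to neutralize: (241 − 172) = 69 mg/L as CaCO₃ × 666,160 L = 45,970 g as CaCO₃.
(a) Equivalents of H⁺ required: 45,970 ÷ 50 g/eq = 919.3 eq = 919.3 mol HCl.
(a) Mass of HCl: 919.3 × 36.5 = 33,550 g.
(a) Mass of 29.7% solution: 33,550 / 0.297 = 113,000 g.
(a) Volume: 113,000 g ÷ 1.11 g/mL = 101,800 mL.

(b) Volume: 1820 m³ = 1,820,000 L.
(b) Chlorine deficit: 3.8 − 1.2 = 2.6 ppm = 2.6 mg/L as Cl₂.
(b) Cl₂ equivalent needed: 2.6 mg/L × 1,820,000 L = 4,732,000 mg = 4732 g.
(b) Product at 71.2% available chlorine: 4732 / 0.712 = 6646 g.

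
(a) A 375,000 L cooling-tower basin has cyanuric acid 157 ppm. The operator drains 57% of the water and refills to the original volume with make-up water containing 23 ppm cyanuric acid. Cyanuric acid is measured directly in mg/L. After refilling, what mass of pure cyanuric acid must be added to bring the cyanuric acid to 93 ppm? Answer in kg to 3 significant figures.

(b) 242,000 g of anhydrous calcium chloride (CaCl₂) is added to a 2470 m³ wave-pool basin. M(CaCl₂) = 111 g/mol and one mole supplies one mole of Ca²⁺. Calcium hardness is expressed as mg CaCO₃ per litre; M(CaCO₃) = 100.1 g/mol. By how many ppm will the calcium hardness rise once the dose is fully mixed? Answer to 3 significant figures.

(a) 4.64 kg; (b) 88.4 ppm

(a) After draining 57% and refilling: 157 × 0.43 + 23 × 0.57 = 80.62 ppm.
(a) Deficit to target: 93 − 80.62 = 12.38 mg/L.
(a) Mass: 12.38 mg/L × 375,000 L = 4642 g cyanuric acid.

(b) Volume: 2470 m³ = 2,470,000 L.
(b) Moles of Ca²⁺: 242,000 g ÷ 111 g/mol = 2180 mol.
(b) As CaCO₃: 2180 mol × 100.1 g/mol = 218,200 g.
(b) Rise: 218,200 g / 2,470,000 L × 1000 = 88.35 mg/L.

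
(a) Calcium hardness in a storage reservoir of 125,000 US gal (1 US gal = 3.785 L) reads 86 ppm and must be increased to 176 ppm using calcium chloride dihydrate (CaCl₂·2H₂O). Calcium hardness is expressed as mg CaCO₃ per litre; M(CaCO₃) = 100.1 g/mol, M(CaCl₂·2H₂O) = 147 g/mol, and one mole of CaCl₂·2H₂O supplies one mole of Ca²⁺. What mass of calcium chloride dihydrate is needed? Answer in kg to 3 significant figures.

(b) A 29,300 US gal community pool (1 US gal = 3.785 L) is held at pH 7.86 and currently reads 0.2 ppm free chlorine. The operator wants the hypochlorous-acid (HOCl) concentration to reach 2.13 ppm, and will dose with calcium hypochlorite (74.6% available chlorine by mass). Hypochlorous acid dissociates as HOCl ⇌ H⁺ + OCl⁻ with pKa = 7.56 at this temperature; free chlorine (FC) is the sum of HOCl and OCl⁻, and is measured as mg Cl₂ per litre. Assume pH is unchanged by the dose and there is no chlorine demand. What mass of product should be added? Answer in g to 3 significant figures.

(a) Volume: 125,000 US gal × 3.785 L/gal = 473,125 L.
(a) Hardness to add: (176 − 86) = 90 mg/L as CaCO₃ × 473,125 L = 42,580 g as CaCO₃.
(a) Moles of Ca²⁺ (1 mol Ca²⁺ ≡ 1 mol CaCO₃): 42,580 / 100.1 g/mol = 425.4 mol.
(a) Mass of CaCl₂·2H₂O: 425.4 × 147 = 62,530 g.

(b) Volume: 29,300 US gal × 3.785 L/gal = 110,900 L.
(b) [OCl⁻]/[HOCl] = 10^(pH − pKa) = 10^(7.86 − 7.56) = 1.995; fraction as HOCl = 1/(1 + 1.995) = 0.3339.
(b) Free chlorine required for 2.13 ppm HOCl: 2.13 / 0.3339 = 6.38 ppm.
(b) FC to add: 6.38 − 0.2 = 6.18 mg/L as Cl₂.
(b) Cl₂ equivalent: 6.18 mg/L × 110,900 L = 685.4 g.
(b) Product at 74.6% available Cl: 685.4 / 0.746 = 918.7 g.

(a) 62.5 kg; (b) 919 g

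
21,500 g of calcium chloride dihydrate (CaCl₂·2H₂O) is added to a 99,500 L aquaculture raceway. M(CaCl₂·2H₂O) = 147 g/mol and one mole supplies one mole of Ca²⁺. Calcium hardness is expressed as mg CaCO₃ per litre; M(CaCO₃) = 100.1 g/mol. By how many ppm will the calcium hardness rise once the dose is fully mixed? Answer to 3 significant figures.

Moles of Ca²⁺: 21,500 g ÷ 147 g/mol = 146.3 mol.
As CaCO₃: 146.3 mol × 100.1 g/mol = 14,640 g.
Rise: 14,640 g / 99,500 L × 1000 = 147.1 mg/L.

147 ppm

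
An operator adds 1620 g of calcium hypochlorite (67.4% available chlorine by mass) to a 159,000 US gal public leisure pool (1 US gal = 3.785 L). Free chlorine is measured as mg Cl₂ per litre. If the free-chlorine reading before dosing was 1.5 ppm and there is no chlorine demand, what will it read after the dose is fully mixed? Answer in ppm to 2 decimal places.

Volume: 159,000 US gal × 3.785 L/gal = 601,815 L.
Available chlorine delivered: 1620 g × 0.674 = 1092 g as Cl₂.
Concentration rise: 1092 g / 601,815 L = 1.814 mg/L = 1.81 ppm.
Final FC: 1.5 + 1.81 = 3.31 ppm.

3.31 ppm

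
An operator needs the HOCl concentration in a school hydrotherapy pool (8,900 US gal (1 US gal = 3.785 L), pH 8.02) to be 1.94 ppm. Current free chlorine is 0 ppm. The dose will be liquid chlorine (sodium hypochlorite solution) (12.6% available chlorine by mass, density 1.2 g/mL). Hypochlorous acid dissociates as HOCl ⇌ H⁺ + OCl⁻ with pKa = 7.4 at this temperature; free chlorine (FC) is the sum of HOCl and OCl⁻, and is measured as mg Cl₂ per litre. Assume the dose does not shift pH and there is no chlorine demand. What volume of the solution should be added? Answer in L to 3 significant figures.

Volume: 8,900 US gal × 3.785 L/gal = 33,686 L.
[OCl⁻]/[HOCl] = 10^(pH − pKa) = 10^(8.02 − 7.4) = 4.169; fraction as HOCl = 1/(1 + 4.169) = 0.1935.
Free chlorine required for 1.94 ppm HOCl: 1.94 / 0.1935 = 10.03 ppm.
FC to add: 10.03 − 0 = 10.03 mg/L as Cl₂.
Cl₂ equivalent: 10.03 mg/L × 33,686 L = 337.8 g.
Product at 12.6% available Cl: 337.8 / 0.126 = 2681 g.
Volume: 2681 g ÷ 1.2 g/mL = 2234 mL.

2.23 L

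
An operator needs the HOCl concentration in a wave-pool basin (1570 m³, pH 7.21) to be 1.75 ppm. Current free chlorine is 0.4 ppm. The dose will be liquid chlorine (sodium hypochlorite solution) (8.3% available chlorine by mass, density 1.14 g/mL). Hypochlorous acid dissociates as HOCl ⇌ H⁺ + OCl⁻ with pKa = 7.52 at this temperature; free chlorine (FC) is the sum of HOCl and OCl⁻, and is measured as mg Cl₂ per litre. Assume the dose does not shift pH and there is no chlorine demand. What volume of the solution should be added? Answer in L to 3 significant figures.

Volume: 1570 m³ = 1,570,000 L.
[OCl⁻]/[HOCl] = 10^(pH − pKa) = 10^(7.21 − 7.52) = 0.4898; fraction as HOCl = 1/(1 + 0.4898) = 0.6712.
Free chlorine required for 1.75 ppm HOCl: 1.75 / 0.6712 = 2.607 ppm.
FC to add: 2.607 − 0.4 = 2.207 mg/L as Cl₂.
Cl₂ equivalent: 2.207 mg/L × 1,570,000 L = 3465 g.
Product at 8.3% available Cl: 3465 / 0.083 = 41,750 g.
Volume: 41,750 g ÷ 1.14 g/mL = 36,620 mL.

36.6 L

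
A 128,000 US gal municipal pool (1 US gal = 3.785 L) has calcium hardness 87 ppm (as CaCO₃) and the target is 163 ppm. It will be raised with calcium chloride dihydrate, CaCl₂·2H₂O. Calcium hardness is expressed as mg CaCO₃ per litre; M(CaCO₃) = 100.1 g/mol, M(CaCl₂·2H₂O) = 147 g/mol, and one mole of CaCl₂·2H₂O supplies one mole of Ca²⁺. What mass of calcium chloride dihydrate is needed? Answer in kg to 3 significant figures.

Volume: 128,000 US gal × 3.785 L/gal = 484,480 L.
Hardness to add: (163 − 87) = 76 mg/L as CaCO₃ × 484,480 L = 36,820 g as CaCO₃.
Moles of Ca²⁺ (1 mol Ca²⁺ ≡ 1 mol CaCO₃): 36,820 / 100.1 g/mol = 367.8 mol.
Mass of CaCl₂·2H₂O: 367.8 × 147 = 54,070 g.

54.1 kg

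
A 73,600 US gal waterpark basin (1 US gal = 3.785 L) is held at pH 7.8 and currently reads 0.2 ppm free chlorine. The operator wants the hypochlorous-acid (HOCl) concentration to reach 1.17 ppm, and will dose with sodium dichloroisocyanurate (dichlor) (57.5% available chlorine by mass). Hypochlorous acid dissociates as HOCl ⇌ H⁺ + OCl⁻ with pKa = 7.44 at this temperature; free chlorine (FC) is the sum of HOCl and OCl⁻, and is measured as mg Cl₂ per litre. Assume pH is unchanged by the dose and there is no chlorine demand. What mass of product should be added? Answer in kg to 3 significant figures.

1.77 kg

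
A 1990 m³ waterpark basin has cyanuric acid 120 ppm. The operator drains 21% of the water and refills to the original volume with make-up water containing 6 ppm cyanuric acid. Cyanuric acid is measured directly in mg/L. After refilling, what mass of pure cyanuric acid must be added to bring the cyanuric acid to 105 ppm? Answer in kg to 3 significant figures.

17.8 kg

Volume: 1990 m³ = 1,990,000 L.
After draining 21% and refilling: 120 × 0.79 + 6 × 0.21 = 96.06 ppm.
Deficit to target: 105 − 96.06 = 8.94 mg/L.
Mass: 8.94 mg/L × 1,990,000 L = 17,790 g cyanuric acid.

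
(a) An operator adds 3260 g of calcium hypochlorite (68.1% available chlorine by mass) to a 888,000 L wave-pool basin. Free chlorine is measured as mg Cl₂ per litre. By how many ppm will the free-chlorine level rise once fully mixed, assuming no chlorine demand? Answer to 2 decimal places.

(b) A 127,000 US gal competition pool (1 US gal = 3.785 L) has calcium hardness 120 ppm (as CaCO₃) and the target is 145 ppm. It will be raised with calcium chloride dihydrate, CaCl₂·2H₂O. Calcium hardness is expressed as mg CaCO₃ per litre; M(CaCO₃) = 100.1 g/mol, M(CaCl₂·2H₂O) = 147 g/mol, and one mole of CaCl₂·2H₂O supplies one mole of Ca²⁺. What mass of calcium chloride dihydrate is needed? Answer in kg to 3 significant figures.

(a) Available chlorine delivered: 3260 g × 0.681 = 2220 g as Cl₂.
(a) Concentration rise: 2220 g / 888,000 L = 2.5 mg/L = 2.50 ppm.

(b) Volume: 127,000 US gal × 3.785 L/gal = 480,695 L.
(b) Hardness to add: (145 − 120) = 25 mg/L as CaCO₃ × 480,695 L = 12,020 g as CaCO₃.
(b) Moles of Ca²⁺ (1 mol Ca²⁺ ≡ 1 mol CaCO₃): 12,020 / 100.1 g/mol = 120.1 mol.
(b) Mass of CaCl₂·2H₂O: 120.1 × 147 = 17,650 g.

(a) 2.50 ppm; (b) 17.6 kg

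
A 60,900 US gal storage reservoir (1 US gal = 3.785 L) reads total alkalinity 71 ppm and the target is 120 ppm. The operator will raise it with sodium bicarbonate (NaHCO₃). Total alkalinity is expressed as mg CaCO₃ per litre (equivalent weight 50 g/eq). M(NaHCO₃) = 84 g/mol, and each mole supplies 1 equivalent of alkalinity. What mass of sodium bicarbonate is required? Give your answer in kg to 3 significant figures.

19.0 kg

Volume: 60,900 US gal × 3.785 L/gal = 230,506 L.
Alkalinity to add: (120 − 71) = 49 mg/L as CaCO₃ × 230,506 L = 11,290 g as CaCO₃.
Equivalents: 11,290 g ÷ 50 g/eq = 225.9 eq.
NaHCO₃ supplies 1 eq per mole → 225.9 mol.
Mass: 225.9 mol × 84 g/mol = 18,980 g.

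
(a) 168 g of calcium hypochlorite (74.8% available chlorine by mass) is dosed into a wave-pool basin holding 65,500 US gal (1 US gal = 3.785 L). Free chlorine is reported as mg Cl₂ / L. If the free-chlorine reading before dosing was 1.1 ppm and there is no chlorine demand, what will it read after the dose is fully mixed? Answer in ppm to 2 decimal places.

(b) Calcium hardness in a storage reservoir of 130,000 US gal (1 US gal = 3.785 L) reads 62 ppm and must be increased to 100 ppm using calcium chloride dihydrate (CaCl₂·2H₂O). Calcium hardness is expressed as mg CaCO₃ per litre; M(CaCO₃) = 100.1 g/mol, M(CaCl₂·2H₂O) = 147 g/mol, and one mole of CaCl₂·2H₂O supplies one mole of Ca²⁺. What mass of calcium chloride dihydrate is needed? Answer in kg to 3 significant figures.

(a) Volume: 65,500 US gal × 3.785 L/gal = 247,918 L.
(a) Available chlorine delivered: 168 g × 0.748 = 125.7 g as Cl₂.
(a) Concentration rise: 125.7 g / 247,918 L = 0.5069 mg/L = 0.51 ppm.
(a) Final FC: 1.1 + 0.51 = 1.61 ppm.

(b) Volume: 130,000 US gal × 3.785 L/gal = 492,050 L.
(b) Hardness to add: (100 − 62) = 38 mg/L as CaCO₃ × 492,050 L = 18,700 g as CaCO₃.
(b) Moles of Ca²⁺ (1 mol Ca²⁺ ≡ 1 mol CaCO₃): 18,700 / 100.1 g/mol = 186.8 mol.
(b) Mass of CaCl₂·2H₂O: 186.8 × 147 = 27,460 g.

(a) 1.61 ppm; (b) 27.5 kg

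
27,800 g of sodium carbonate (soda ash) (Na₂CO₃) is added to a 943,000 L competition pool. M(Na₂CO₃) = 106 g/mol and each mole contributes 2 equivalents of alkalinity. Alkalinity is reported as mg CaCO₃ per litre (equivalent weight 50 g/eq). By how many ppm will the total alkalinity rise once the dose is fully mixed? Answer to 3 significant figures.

27.8 ppm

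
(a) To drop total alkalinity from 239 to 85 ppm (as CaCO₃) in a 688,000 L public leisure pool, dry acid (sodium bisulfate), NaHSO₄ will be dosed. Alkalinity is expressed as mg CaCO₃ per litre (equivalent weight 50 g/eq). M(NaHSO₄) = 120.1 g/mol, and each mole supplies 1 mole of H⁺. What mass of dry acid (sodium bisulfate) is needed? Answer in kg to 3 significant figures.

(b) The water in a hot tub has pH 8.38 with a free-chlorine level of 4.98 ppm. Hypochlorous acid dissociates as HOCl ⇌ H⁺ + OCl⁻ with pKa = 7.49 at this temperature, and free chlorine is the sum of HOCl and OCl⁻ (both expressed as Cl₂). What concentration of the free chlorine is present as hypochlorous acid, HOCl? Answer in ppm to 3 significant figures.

(a) Alkalinity to neutralize: (239 − 85) = 154 mg/L as CaCO₃ × 688,000 L = 106,000 g as CaCO₃.
(a) Equivalents of H⁺ required: 106,000 ÷ 50 g/eq = 2119 eq = 2119 mol NaHSO₄.
(a) Mass of NaHSO₄: 2119 × 120.1 = 254,500 g.

(b) [OCl⁻]/[HOCl] = 10^(pH − pKa) = 10^(8.38 − 7.49) = 10^0.89 = 7.762.
(b) Fraction as HOCl = 1 / (1 + 7.762) = 0.1141.
(b) HOCl = 0.1141 × 4.98 ppm = 0.5683 ppm.

(a) 254 kg; (b) 0.568 ppm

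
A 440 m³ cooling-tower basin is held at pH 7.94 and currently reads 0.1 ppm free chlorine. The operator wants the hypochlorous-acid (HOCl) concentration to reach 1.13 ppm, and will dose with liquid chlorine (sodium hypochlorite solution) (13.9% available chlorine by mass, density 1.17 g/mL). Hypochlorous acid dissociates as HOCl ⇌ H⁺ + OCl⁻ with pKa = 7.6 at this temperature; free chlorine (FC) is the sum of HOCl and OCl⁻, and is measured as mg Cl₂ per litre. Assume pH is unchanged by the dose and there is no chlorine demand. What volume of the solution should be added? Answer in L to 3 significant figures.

9.48 L

Volume: 440 m³ = 440,000 L.
[OCl⁻]/[HOCl] = 10^(pH − pKa) = 10^(7.94 − 7.6) = 2.188; fraction as HOCl = 1/(1 + 2.188) = 0.3137.
Free chlorine required for 1.13 ppm HOCl: 1.13 / 0.3137 = 3.602 ppm.
FC to add: 3.602 − 0.1 = 3.502 mg/L as Cl₂.
Cl₂ equivalent: 3.502 mg/L × 440,000 L = 1541 g.
Product at 13.9% available Cl: 1541 / 0.139 = 11,090 g.
Volume: 11,090 g ÷ 1.17 g/mL = 9475 mL.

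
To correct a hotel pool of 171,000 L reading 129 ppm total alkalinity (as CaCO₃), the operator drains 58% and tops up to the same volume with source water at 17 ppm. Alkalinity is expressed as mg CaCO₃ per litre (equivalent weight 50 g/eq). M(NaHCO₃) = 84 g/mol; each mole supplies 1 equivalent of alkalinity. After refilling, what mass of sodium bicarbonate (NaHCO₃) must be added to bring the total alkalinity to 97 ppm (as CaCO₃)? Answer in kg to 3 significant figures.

9.47 kg

After draining 58% and refilling: 129 × 0.42 + 17 × 0.58 = 64.04 ppm.
Deficit to target: 97 − 64.04 = 32.96 mg/L.
As CaCO₃: 32.96 mg/L × 171,000 L = 5636 g; ÷ 50 g/eq ÷ 1 = 112.7 mol NaHCO₃.
Mass: 112.7 × 84 = 9469 g.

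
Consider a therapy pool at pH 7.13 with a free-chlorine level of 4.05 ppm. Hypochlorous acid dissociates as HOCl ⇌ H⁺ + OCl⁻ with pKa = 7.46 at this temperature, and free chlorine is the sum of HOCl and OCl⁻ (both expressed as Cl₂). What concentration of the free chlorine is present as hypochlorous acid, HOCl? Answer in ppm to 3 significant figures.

2.76 ppm

[OCl⁻]/[HOCl] = 10^(pH − pKa) = 10^(7.13 − 7.46) = 10^-0.33 = 0.4677.
Fraction as HOCl = 1 / (1 + 0.4677) = 0.6813.
HOCl = 0.6813 × 4.05 ppm = 2.759 ppm.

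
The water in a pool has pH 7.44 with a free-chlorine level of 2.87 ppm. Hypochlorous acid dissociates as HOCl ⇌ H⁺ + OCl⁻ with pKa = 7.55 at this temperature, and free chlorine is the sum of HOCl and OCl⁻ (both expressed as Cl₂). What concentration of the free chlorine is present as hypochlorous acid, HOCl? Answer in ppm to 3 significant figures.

[OCl⁻]/[HOCl] = 10^(pH − pKa) = 10^(7.44 − 7.55) = 10^-0.11 = 0.7762.
Fraction as HOCl = 1 / (1 + 0.7762) = 0.563.
HOCl = 0.563 × 2.87 ppm = 1.616 ppm.

1.62 ppm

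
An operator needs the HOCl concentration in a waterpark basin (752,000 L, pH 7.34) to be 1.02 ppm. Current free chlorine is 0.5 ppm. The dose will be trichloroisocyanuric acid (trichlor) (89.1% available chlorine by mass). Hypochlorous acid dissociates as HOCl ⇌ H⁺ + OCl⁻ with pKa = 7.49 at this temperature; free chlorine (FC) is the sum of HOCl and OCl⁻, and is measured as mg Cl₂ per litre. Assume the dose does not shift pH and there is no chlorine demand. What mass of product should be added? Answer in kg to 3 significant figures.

1.05 kg

[OCl⁻]/[HOCl] = 10^(pH − pKa) = 10^(7.34 − 7.49) = 0.7079; fraction as HOCl = 1/(1 + 0.7079) = 0.5855.
Free chlorine required for 1.02 ppm HOCl: 1.02 / 0.5855 = 1.742 ppm.
FC to add: 1.742 − 0.5 = 1.242 mg/L as Cl₂.
Cl₂ equivalent: 1.242 mg/L × 752,000 L = 934.1 g.
Product at 89.1% available Cl: 934.1 / 0.891 = 1048 g.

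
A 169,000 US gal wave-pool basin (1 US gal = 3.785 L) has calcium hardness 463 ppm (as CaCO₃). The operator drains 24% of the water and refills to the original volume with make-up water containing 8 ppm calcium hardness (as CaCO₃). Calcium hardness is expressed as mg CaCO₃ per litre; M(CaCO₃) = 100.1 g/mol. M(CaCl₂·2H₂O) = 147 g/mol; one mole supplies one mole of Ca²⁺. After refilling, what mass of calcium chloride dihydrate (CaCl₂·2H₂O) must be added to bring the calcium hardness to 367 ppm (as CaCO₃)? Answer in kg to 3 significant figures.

12.4 kg

Volume: 169,000 US gal × 3.785 L/gal = 639,665 L.
After draining 24% and refilling: 463 × 0.76 + 8 × 0.24 = 353.8 ppm.
Deficit to target: 367 − 353.8 = 13.2 mg/L.
As CaCO₃: 13.2 mg/L × 639,665 L = 8444 g; ÷ 100.1 = 84.35 mol Ca²⁺.
Mass: 84.35 × 147 = 12,400 g.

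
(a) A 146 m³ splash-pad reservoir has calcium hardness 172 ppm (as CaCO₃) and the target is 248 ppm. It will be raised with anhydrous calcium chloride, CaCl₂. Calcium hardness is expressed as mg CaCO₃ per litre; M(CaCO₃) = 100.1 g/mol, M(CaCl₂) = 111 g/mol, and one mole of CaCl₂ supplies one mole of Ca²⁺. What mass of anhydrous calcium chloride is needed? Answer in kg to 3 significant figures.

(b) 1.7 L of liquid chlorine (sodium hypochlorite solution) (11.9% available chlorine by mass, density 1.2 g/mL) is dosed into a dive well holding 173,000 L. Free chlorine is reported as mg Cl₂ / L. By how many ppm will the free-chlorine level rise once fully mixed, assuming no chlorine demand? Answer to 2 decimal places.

(a) Volume: 146 m³ = 146,000 L.
(a) Hardness to add: (248 − 172) = 76 mg/L as CaCO₃ × 146,000 L = 11,100 g as CaCO₃.
(a) Moles of Ca²⁺ (1 mol Ca²⁺ ≡ 1 mol CaCO₃): 11,100 / 100.1 g/mol = 110.8 mol.
(a) Mass of CaCl₂: 110.8 × 111 = 12,300 g.

(b) Mass of solution: 1.7 L × 1000 mL/L × 1.2 g/mL = 2040 g.
(b) Available chlorine delivered: 2040 g × 0.119 = 242.8 g as Cl₂.
(b) Concentration rise: 242.8 g / 173,000 L = 1.403 mg/L = 1.40 ppm.

(a) 12.3 kg; (b) 1.40 ppm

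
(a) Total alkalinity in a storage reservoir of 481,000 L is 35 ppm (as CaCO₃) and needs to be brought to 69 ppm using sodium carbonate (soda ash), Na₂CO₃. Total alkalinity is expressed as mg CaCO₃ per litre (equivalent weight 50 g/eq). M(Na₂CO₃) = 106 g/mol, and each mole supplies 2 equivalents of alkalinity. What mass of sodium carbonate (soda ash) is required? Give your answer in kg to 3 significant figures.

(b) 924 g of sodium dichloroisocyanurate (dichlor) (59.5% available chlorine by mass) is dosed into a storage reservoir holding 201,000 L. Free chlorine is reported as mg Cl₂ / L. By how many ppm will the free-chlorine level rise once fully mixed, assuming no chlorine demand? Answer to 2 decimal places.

(a) Alkalinity to add: (69 − 35) = 34 mg/L as CaCO₃ × 481,000 L = 16,350 g as CaCO₃.
(a) Equivalents: 16,350 g ÷ 50 g/eq = 327.1 eq.
(a) Each mole of Na₂CO₃ supplies 2 eq, so 327.1 / 2 = 163.5 mol.
(a) Mass: 163.5 mol × 106 g/mol = 17,340 g.

(b) Available chlorine delivered: 924 g × 0.595 = 549.8 g as Cl₂.
(b) Concentration rise: 549.8 g / 201,000 L = 2.735 mg/L = 2.74 ppm.

(a) 17.3 kg; (b) 2.74 ppm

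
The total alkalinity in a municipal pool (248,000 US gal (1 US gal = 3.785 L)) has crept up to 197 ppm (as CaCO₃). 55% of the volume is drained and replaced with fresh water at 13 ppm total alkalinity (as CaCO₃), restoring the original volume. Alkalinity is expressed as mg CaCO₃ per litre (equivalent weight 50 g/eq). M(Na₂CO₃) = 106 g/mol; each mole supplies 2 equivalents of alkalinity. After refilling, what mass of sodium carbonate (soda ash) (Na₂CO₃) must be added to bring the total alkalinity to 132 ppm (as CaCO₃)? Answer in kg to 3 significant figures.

Volume: 248,000 US gal × 3.785 L/gal = 938,680 L.
After draining 55% and refilling: 197 × 0.45 + 13 × 0.55 = 95.8 ppm.
Deficit to target: 132 − 95.8 = 36.2 mg/L.
As CaCO₃: 36.2 mg/L × 938,680 L = 33,980 g; ÷ 50 g/eq ÷ 2 = 339.8 mol Na₂CO₃.
Mass: 339.8 × 106 = 36,020 g.

36.0 kg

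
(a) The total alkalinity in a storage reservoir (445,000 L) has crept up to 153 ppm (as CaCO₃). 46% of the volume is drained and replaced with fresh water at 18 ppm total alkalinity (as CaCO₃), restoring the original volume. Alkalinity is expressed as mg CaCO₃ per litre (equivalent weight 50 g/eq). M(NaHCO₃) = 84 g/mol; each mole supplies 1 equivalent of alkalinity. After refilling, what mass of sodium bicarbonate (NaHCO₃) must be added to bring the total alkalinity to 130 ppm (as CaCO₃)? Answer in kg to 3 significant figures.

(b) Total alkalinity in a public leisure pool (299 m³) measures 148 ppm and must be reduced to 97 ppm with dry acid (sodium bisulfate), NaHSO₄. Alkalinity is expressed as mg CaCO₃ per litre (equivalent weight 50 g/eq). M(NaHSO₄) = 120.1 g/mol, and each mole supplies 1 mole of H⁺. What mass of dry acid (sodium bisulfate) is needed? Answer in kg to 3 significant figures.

(a) 29.2 kg; (b) 36.6 kg

(a) After draining 46% and refilling: 153 × 0.54 + 18 × 0.46 = 90.9 ppm.
(a) Deficit to target: 130 − 90.9 = 39.1 mg/L.
(a) As CaCO₃: 39.1 mg/L × 445,000 L = 17,400 g; ÷ 50 g/eq ÷ 1 = 348 mol NaHCO₃.
(a) Mass: 348 × 84 = 29,230 g.

(b) Volume: 299 m³ = 299,000 L.
(b) Alkalinity to neutralize: (148 − 97) = 51 mg/L as CaCO₃ × 299,000 L = 15,250 g as CaCO₃.
(b) Equivalents of H⁺ required: 15,250 ÷ 50 g/eq = 305 eq = 305 mol NaHSO₄.
(b) Mass of NaHSO₄: 305 × 120.1 = 36,630 g.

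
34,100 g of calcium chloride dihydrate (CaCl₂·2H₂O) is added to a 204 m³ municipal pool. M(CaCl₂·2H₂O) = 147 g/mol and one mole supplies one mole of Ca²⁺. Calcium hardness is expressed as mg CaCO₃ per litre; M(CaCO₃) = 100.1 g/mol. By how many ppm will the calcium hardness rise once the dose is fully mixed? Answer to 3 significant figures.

114 ppm

Volume: 204 m³ = 204,000 L.
Moles of Ca²⁺: 34,100 g ÷ 147 g/mol = 232 mol.
As CaCO₃: 232 mol × 100.1 g/mol = 23,220 g.
Rise: 23,220 g / 204,000 L × 1000 = 113.8 mg/L.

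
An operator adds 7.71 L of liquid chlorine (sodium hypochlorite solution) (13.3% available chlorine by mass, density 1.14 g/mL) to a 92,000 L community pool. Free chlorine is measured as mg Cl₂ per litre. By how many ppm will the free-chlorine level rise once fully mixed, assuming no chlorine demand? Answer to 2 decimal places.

Mass of solution: 7.71 L × 1000 mL/L × 1.14 g/mL = 8789 g.
Available chlorine delivered: 8789 g × 0.133 = 1169 g as Cl₂.
Concentration rise: 1169 g / 92,000 L = 12.71 mg/L = 12.71 ppm.

12.71 ppm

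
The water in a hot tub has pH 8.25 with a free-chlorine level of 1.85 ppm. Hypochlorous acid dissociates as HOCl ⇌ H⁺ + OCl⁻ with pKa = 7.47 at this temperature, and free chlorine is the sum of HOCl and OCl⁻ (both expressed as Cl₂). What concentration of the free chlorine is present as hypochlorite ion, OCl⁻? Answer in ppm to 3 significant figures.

[OCl⁻]/[HOCl] = 10^(pH − pKa) = 10^(8.25 − 7.47) = 10^0.78 = 6.026.
Fraction as HOCl = 1 / (1 + 6.026) = 0.1423.
OCl⁻ = (1 − 0.1423) × 1.85 ppm = 1.587 ppm.

1.59 ppm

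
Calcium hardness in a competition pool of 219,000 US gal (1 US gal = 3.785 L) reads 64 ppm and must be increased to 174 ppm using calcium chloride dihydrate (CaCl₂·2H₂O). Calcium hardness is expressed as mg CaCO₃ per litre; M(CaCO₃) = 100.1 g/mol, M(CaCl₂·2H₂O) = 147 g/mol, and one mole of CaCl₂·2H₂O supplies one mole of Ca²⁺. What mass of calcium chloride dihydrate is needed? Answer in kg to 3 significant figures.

Volume: 219,000 US gal × 3.785 L/gal = 828,915 L.
Hardness to add: (174 − 64) = 110 mg/L as CaCO₃ × 828,915 L = 91,180 g as CaCO₃.
Moles of Ca²⁺ (1 mol Ca²⁺ ≡ 1 mol CaCO₃): 91,180 / 100.1 g/mol = 910.9 mol.
Mass of CaCl₂·2H₂O: 910.9 × 147 = 133,900 g.

134 kg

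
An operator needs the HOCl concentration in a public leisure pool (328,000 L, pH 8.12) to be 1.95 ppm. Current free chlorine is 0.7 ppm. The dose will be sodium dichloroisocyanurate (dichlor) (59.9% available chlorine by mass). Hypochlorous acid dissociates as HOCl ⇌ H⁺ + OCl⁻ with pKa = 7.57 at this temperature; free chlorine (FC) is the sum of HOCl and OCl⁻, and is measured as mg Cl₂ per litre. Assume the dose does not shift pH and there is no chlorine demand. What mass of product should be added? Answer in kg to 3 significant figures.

4.47 kg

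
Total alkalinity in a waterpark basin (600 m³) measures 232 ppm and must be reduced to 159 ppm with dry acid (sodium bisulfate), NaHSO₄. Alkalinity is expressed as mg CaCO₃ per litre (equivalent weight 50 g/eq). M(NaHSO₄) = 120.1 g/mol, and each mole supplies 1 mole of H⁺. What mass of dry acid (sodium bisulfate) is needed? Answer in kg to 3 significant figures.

Volume: 600 m³ = 600,000 L.
Alkalinity to neutralize: (232 − 159) = 73 mg/L as CaCO₃ × 600,000 L = 43,800 g as CaCO₃.
Equivalents of H⁺ required: 43,800 ÷ 50 g/eq = 876 eq = 876 mol NaHSO₄.
Mass of NaHSO₄: 876 × 120.1 = 105,200 g.

105 kg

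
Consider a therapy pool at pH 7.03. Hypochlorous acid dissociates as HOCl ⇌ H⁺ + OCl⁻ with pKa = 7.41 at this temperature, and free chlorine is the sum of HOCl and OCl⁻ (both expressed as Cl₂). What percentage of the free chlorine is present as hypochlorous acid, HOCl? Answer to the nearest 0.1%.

70.6%

[OCl⁻]/[HOCl] = 10^(pH − pKa) = 10^(7.03 − 7.41) = 10^-0.38 = 0.4169.
Fraction as HOCl = 1 / (1 + 0.4169) = 0.7058.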